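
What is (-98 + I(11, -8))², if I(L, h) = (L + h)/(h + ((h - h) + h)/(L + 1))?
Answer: 6538249/676 ≈ 9672.0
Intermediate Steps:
I(L, h) = (L + h)/(h + h/(1 + L)) (I(L, h) = (L + h)/(h + (0 + h)/(1 + L)) = (L + h)/(h + h/(1 + L)))
(-98 + I(11, -8))² = (-98 + (11 - 8 + 11² + 11*(-8))/((-8)*(2 + 11)))² = (-98 - ⅛*(11 - 8 + 121 - 88)/13)² = (-98 - ⅛*1/13*36)² = (-98 - 9/26)² = (-2557/26)² = 6538249/676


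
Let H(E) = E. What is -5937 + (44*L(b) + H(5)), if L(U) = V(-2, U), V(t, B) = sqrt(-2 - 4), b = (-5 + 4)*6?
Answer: -5932 + 44*I*sqrt(6) ≈ -5932.0 + 107.78*I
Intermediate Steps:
b = -6 (b = -1*6 = -6)
V(t, B) = I*sqrt(6) (V(t, B) = sqrt(-6) = I*sqrt(6))
L(U) = I*sqrt(6)
-5937 + (44*L(b) + H(5)) = -5937 + (44*(I*sqrt(6)) + 5) = -5937 + (44*I*sqrt(6) + 5) = -5937 + (5 + 44*I*sqrt(6)) = -5932 + 44*I*sqrt(6)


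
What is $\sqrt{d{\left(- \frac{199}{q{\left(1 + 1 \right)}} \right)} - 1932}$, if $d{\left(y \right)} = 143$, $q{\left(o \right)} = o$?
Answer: $i \sqrt{1789} \approx 42.297 i$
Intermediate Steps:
$\sqrt{d{\left(- \frac{199}{q{\left(1 + 1 \right)}} \right)} - 1932} = \sqrt{143 - 1932} = \sqrt{-1789} = i \sqrt{1789}$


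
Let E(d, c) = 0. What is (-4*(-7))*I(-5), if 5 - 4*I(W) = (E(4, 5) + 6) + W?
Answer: 28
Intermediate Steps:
I(W) = -1/4 - W/4 (I(W) = 5/4 - ((0 + 6) + W)/4 = 5/4 - (6 + W)/4 = 5/4 + (-3/2 - W/4) = -1/4 - W/4)
(-4*(-7))*I(-5) = (-4*(-7))*(-1/4 - 1/4*(-5)) = 28*(-1/4 + 5/4) = 28*1 = 28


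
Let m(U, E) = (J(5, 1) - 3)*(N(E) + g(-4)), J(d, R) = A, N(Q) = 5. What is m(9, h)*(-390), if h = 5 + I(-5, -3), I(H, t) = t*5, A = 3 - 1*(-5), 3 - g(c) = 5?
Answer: -5850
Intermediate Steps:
g(c) = -2 (g(c) = 3 - 1*5 = 3 - 5 = -2)
A = 8 (A = 3 + 5 = 8)
J(d, R) = 8
I(H, t) = 5*t
h = -10 (h = 5 + 5*(-3) = 5 - 15 = -10)
m(U, E) = 15 (m(U, E) = (8 - 3)*(5 - 2) = 5*3 = 15)
m(9, h)*(-390) = 15*(-390) = -5850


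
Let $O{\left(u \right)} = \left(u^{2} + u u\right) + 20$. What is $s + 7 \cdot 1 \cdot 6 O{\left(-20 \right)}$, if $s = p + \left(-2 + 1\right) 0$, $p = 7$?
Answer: $34447$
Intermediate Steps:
$s = 7$ ($s = 7 + \left(-2 + 1\right) 0 = 7 - 0 = 7 + 0 = 7$)
$O{\left(u \right)} = 20 + 2 u^{2}$ ($O{\left(u \right)} = \left(u^{2} + u^{2}\right) + 20 = 2 u^{2} + 20 = 20 + 2 u^{2}$)
$s + 7 \cdot 1 \cdot 6 O{\left(-20 \right)} = 7 + 7 \cdot 1 \cdot 6 \left(20 + 2 \left(-20\right)^{2}\right) = 7 + 7 \cdot 6 \left(20 + 2 \cdot 400\right) = 7 + 42 \left(20 + 800\right) = 7 + 42 \cdot 820 = 7 + 34440 = 34447$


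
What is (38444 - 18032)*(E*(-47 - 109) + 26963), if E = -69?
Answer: 770083524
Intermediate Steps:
(38444 - 18032)*(E*(-47 - 109) + 26963) = (38444 - 18032)*(-69*(-47 - 109) + 26963) = 20412*(-69*(-156) + 26963) = 20412*(10764 + 26963) = 20412*37727 = 770083524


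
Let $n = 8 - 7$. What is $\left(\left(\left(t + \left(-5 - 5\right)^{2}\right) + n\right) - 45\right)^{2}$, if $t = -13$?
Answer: $1849$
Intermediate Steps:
$n = 1$ ($n = 8 - 7 = 1$)
$\left(\left(\left(t + \left(-5 - 5\right)^{2}\right) + n\right) - 45\right)^{2} = \left(\left(\left(-13 + \left(-5 - 5\right)^{2}\right) + 1\right) - 45\right)^{2} = \left(\left(\left(-13 + \left(-10\right)^{2}\right) + 1\right) - 45\right)^{2} = \left(\left(\left(-13 + 100\right) + 1\right) - 45\right)^{2} = \left(\left(87 + 1\right) - 45\right)^{2} = \left(88 - 45\right)^{2} = 43^{2} = 1849$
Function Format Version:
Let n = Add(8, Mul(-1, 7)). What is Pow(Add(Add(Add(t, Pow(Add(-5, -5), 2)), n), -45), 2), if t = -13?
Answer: 1849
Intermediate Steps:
n = 1 (n = Add(8, -7) = 1)
Pow(Add(Add(Add(t, Pow(Add(-5, -5), 2)), n), -45), 2) = Pow(Add(Add(Add(-13, Pow(Add(-5, -5), 2)), 1), -45), 2) = Pow(Add(Add(Add(-13, Pow(-10, 2)), 1), -45), 2) = Pow(Add(Add(Add(-13, 100), 1), -45), 2) = Pow(Add(Add(87, 1), -45), 2) = Pow(Add(88, -45), 2) = Pow(43, 2) = 1849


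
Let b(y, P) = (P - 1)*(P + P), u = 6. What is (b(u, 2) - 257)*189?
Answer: -47817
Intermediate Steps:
b(y, P) = 2*P*(-1 + P) (b(y, P) = (-1 + P)*(2*P) = 2*P*(-1 + P))
(b(u, 2) - 257)*189 = (2*2*(-1 + 2) - 257)*189 = (2*2*1 - 257)*189 = (4 - 257)*189 = -253*189 = -47817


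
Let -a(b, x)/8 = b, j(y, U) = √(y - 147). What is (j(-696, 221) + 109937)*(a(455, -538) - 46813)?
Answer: -5546651461 - 50453*I*√843 ≈ -5.5466e+9 - 1.4649e+6*I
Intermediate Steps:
j(y, U) = √(-147 + y)
a(b, x) = -8*b
(j(-696, 221) + 109937)*(a(455, -538) - 46813) = (√(-147 - 696) + 109937)*(-8*455 - 46813) = (√(-843) + 109937)*(-3640 - 46813) = (I*√843 + 109937)*(-50453) = (109937 + I*√843)*(-50453) = -5546651461 - 50453*I*√843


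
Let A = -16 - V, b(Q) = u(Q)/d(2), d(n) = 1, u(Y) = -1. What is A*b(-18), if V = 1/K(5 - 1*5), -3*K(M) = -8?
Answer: 131/8 ≈ 16.375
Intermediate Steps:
K(M) = 8/3 (K(M) = -⅓*(-8) = 8/3)
V = 3/8 (V = 1/(8/3) = 3/8 ≈ 0.37500)
b(Q) = -1 (b(Q) = -1/1 = -1*1 = -1)
A = -131/8 (A = -16 - 1*3/8 = -16 - 3/8 = -131/8 ≈ -16.375)
A*b(-18) = -131/8*(-1) = 131/8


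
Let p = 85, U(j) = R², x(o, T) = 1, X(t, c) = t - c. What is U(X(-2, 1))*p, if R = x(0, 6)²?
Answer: 85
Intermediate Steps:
R = 1 (R = 1² = 1)
U(j) = 1 (U(j) = 1² = 1)
U(X(-2, 1))*p = 1*85 = 85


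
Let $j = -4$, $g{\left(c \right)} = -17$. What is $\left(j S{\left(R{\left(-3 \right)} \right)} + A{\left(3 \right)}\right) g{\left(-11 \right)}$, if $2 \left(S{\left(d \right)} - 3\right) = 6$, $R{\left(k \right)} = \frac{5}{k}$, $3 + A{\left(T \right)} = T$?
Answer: $408$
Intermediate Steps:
$A{\left(T \right)} = -3 + T$
$S{\left(d \right)} = 6$ ($S{\left(d \right)} = 3 + \frac{1}{2} \cdot 6 = 3 + 3 = 6$)
$\left(j S{\left(R{\left(-3 \right)} \right)} + A{\left(3 \right)}\right) g{\left(-11 \right)} = \left(\left(-4\right) 6 + \left(-3 + 3\right)\right) \left(-17\right) = \left(-24 + 0\right) \left(-17\right) = \left(-24\right) \left(-17\right) = 408$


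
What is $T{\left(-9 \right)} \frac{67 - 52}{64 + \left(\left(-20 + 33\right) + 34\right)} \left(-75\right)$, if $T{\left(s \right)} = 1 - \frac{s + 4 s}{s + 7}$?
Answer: $\frac{16125}{74} \approx 217.91$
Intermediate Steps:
$T{\left(s \right)} = 1 - \frac{5 s}{7 + s}$
$T{\left(-9 \right)} \frac{67 - 52}{64 + \left(\left(-20 + 33\right) + 34\right)} \left(-75\right) = \frac{7 - -36}{7 - 9} \frac{67 - 52}{64 + \left(\left(-20 + 33\right) + 34\right)} \left(-75\right) = \frac{7 + 36}{-2} \frac{15}{64 + \left(13 + 34\right)} \left(-75\right) = \left(- \frac{1}{2}\right) 43 \frac{15}{64 + 47} \left(-75\right) = - \frac{43 \cdot \frac{15}{111}}{2} \left(-75\right) = - \frac{43 \cdot 15 \cdot \frac{1}{111}}{2} \left(-75\right) = \left(- \frac{43}{2}\right) \frac{5}{37} \left(-75\right) = \left(- \frac{215}{74}\right) \left(-75\right) = \frac{16125}{74}$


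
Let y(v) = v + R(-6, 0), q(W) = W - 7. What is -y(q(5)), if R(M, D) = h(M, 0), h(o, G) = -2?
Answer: 4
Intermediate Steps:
R(M, D) = -2
q(W) = -7 + W
y(v) = -2 + v (y(v) = v - 2 = -2 + v)
-y(q(5)) = -(-2 + (-7 + 5)) = -(-2 - 2) = -1*(-4) = 4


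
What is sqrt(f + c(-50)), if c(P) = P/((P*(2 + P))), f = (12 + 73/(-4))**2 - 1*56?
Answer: I*sqrt(2442)/12 ≈ 4.118*I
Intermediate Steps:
f = -271/16 (f = (12 + 73*(-1/4))**2 - 56 = (12 - 73/4)**2 - 56 = (-25/4)**2 - 56 = 625/16 - 56 = -271/16 ≈ -16.938)
c(P) = 1/(2 + P) (c(P) = P*(1/(P*(2 + P))) = 1/(2 + P))
sqrt(f + c(-50)) = sqrt(-271/16 + 1/(2 - 50)) = sqrt(-271/16 + 1/(-48)) = sqrt(-271/16 - 1/48) = sqrt(-407/24) = I*sqrt(2442)/12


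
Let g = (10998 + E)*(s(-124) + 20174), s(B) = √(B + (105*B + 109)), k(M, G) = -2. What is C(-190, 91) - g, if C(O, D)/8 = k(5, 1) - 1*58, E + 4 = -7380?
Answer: -72909316 - 3614*I*√13035 ≈ -7.2909e+7 - 4.1261e+5*I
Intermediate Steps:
s(B) = √(109 + 106*B) (s(B) = √(B + (109 + 105*B)) = √(109 + 106*B))
E = -7384 (E = -4 - 7380 = -7384)
C(O, D) = -480 (C(O, D) = 8*(-2 - 1*58) = 8*(-2 - 58) = 8*(-60) = -480)
g = 72908836 + 3614*I*√13035 (g = (10998 - 7384)*(√(109 + 106*(-124)) + 20174) = 3614*(√(109 - 13144) + 20174) = 3614*(√(-13035) + 20174) = 3614*(I*√13035 + 20174) = 3614*(20174 + I*√13035) = 72908836 + 3614*I*√13035 ≈ 7.2909e+7 + 4.1261e+5*I)
C(-190, 91) - g = -480 - (72908836 + 3614*I*√13035) = -480 + (-72908836 - 3614*I*√13035) = -72909316 - 3614*I*√13035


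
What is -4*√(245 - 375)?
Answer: -4*I*√130 ≈ -45.607*I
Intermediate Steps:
-4*√(245 - 375) = -4*I*√130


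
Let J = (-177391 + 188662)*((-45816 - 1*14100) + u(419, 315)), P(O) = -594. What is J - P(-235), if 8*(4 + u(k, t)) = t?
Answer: -5399311443/8 ≈ -6.7491e+8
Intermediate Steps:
u(k, t) = -4 + t/8
J = -5399316195/8 (J = (-177391 + 188662)*((-45816 - 1*14100) + (-4 + (⅛)*315)) = 11271*((-45816 - 14100) + (-4 + 315/8)) = 11271*(-59916 + 283/8) = 11271*(-479045/8) = -5399316195/8 ≈ -6.7491e+8)
J - P(-235) = -5399316195/8 - 1*(-594) = -5399316195/8 + 594 = -5399311443/8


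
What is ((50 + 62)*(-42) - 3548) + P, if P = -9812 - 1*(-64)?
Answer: -18000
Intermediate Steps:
P = -9748 (P = -9812 + 64 = -9748)
((50 + 62)*(-42) - 3548) + P = ((50 + 62)*(-42) - 3548) - 9748 = (112*(-42) - 3548) - 9748 = (-4704 - 3548) - 9748 = -8252 - 9748 = -18000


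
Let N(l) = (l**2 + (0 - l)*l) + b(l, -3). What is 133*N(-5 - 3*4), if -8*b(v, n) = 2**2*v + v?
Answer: 11305/8 ≈ 1413.1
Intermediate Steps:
b(v, n) = -5*v/8 (b(v, n) = -(2**2*v + v)/8 = -(4*v + v)/8 = -5*v/8)
N(l) = -5*l/8 (N(l) = (l**2 + (0 - l)*l) - 5*l/8 = (l**2 + (-l)*l) - 5*l/8 = (l**2 - l**2) - 5*l/8 = 0 - 5*l/8 = -5*l/8)
133*N(-5 - 3*4) = 133*(-5*(-5 - 3*4)/8) = 133*(-5*(-5 - 12)/8) = 133*(-5/8*(-17)) = 133*(85/8) = 11305/8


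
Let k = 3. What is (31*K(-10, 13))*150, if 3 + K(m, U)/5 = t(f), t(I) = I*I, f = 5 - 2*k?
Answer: -46500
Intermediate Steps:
f = -1 (f = 5 - 2*3 = 5 - 6 = -1)
t(I) = I²
K(m, U) = -10 (K(m, U) = -15 + 5*(-1)² = -15 + 5*1 = -15 + 5 = -10)
(31*K(-10, 13))*150 = (31*(-10))*150 = -310*150 = -46500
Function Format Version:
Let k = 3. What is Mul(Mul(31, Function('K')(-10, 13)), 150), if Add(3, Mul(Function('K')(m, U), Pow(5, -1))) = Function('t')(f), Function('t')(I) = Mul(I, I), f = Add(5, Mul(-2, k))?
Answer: -46500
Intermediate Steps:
f = -1 (f = Add(5, Mul(-2, 3)) = Add(5, -6) = -1)
Function('t')(I) = Pow(I, 2)
Function('K')(m, U) = -10 (Function('K')(m, U) = Add(-15, Mul(5, Pow(-1, 2))) = Add(-15, Mul(5, 1)) = Add(-15, 5) = -10)
Mul(Mul(31, Function('K')(-10, 13)), 150) = Mul(Mul(31, -10), 150) = Mul(-310, 150) = -46500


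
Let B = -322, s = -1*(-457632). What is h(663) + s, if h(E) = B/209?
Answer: 95644766/209 ≈ 4.5763e+5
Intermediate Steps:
s = 457632
h(E) = -322/209
h(663) + s = -322/209 + 457632 = 95644766/209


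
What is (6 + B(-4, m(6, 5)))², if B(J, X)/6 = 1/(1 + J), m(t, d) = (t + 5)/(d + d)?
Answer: 16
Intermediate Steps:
m(t, d) = (5 + t)/(2*d) (m(t, d) = (5 + t)/((2*d)) = (5 + t)*(1/(2*d)) = (5 + t)/(2*d))
B(J, X) = 6/(1 + J)
(6 + B(-4, m(6, 5)))² = (6 + 6/(1 - 4))² = (6 + 6/(-3))² = (6 + 6*(-⅓))² = (6 - 2)² = 4² = 16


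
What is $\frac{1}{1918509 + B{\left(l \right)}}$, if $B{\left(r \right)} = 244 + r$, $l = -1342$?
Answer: $\frac{1}{1917411} \approx 5.2154 \cdot 10^{-7}$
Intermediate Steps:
$\frac{1}{1918509 + B{\left(l \right)}} = \frac{1}{1918509 + \left(244 - 1342\right)} = \frac{1}{1918509 - 1098} = \frac{1}{1917411}$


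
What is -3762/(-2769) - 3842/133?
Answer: -3379384/122759 ≈ -27.529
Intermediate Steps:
-3762/(-2769) - 3842/133 = -3762*(-1/2769) - 3842*1/133 = 1254/923 - 3842/133 = -3379384/122759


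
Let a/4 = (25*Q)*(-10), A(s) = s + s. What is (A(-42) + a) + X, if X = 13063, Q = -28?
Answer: 40979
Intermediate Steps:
A(s) = 2*s
a = 28000 (a = 4*((25*(-28))*(-10)) = 4*(-700*(-10)) = 4*7000 = 28000)
(A(-42) + a) + X = (2*(-42) + 28000) + 13063 = (-84 + 28000) + 13063 = 27916 + 13063 = 40979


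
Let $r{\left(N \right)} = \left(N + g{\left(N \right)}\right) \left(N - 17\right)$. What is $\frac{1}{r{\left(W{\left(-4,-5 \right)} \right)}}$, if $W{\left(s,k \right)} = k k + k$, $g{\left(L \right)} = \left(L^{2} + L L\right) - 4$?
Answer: $\frac{1}{2448} \approx 0.0004085$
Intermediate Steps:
$g{\left(L \right)} = -4 + 2 L^{2}$ ($g{\left(L \right)} = \left(L^{2} + L^{2}\right) - 4 = 2 L^{2} - 4 = -4 + 2 L^{2}$)
$W{\left(s,k \right)} = k + k^{2}$ ($W{\left(s,k \right)} = k^{2} + k = k + k^{2}$)
$r{\left(N \right)} = \left(-17 + N\right) \left(-4 + N + 2 N^{2}\right)$ ($r{\left(N \right)} = \left(N + \left(-4 + 2 N^{2}\right)\right) \left(N - 17\right) = \left(-4 + N + 2 N^{2}\right) \left(-17 + N\right) = \left(-17 + N\right) \left(-4 + N + 2 N^{2}\right)$)
$\frac{1}{r{\left(W{\left(-4,-5 \right)} \right)}} = \frac{1}{68 - 33 \left(- 5 \left(1 - 5\right)\right)^{2} - 21 \left(- 5 \left(1 - 5\right)\right) + 2 \left(- 5 \left(1 - 5\right)\right)^{3}} = \frac{1}{68 - 33 \left(\left(-5\right) \left(-4\right)\right)^{2} - 21 \left(\left(-5\right) \left(-4\right)\right) + 2 \left(\left(-5\right) \left(-4\right)\right)^{3}} = \frac{1}{68 - 33 \cdot 20^{2} - 420 + 2 \cdot 20^{3}} = \frac{1}{68 - 13200 - 420 + 2 \cdot 8000} = \frac{1}{68 - 13200 - 420 + 16000} = \frac{1}{2448}$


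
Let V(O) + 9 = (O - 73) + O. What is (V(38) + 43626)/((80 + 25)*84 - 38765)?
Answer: -8724/5989 ≈ -1.4567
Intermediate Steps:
V(O) = -82 + 2*O (V(O) = -9 + ((O - 73) + O) = -9 + ((-73 + O) + O) = -9 + (-73 + 2*O) = -82 + 2*O)
(V(38) + 43626)/((80 + 25)*84 - 38765) = ((-82 + 2*38) + 43626)/((80 + 25)*84 - 38765) = ((-82 + 76) + 43626)/(105*84 - 38765) = (-6 + 43626)/(8820 - 38765) = 43620/(-29945) = 43620*(-1/29945) = -8724/5989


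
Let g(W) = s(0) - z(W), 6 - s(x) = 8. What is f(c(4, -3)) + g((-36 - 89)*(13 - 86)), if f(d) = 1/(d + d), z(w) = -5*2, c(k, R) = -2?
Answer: 31/4 ≈ 7.7500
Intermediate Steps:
z(w) = -10
f(d) = 1/(2*d)
s(x) = -2 (s(x) = 6 - 1*8 = 6 - 8 = -2)
g(W) = 8 (g(W) = -2 - 1*(-10) = -2 + 10 = 8)
f(c(4, -3)) + g((-36 - 89)*(13 - 86)) = (½)/(-2) + 8 = (½)*(-½) + 8 = -¼ + 8 = 31/4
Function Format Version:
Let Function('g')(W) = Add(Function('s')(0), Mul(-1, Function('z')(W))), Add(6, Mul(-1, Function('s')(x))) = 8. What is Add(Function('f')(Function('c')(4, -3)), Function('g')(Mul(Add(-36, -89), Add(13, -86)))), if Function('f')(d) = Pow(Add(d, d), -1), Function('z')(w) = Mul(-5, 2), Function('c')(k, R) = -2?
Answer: Rational(31, 4) ≈ 7.7500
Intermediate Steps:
Function('z')(w) = -10
Function('f')(d) = Mul(Rational(1, 2), Pow(d, -1)) (Function('f')(d) = Pow(Mul(2, d), -1) = Mul(Rational(1, 2), Pow(d, -1)))
Function('s')(x) = -2 (Function('s')(x) = Add(6, Mul(-1, 8)) = Add(6, -8) = -2)
Function('g')(W) = 8 (Function('g')(W) = Add(-2, Mul(-1, -10)) = Add(-2, 10) = 8)
Add(Function('f')(Function('c')(4, -3)), Function('g')(Mul(Add(-36, -89), Add(13, -86)))) = Add(Mul(Rational(1, 2), Pow(-2, -1)), 8) = Add(Mul(Rational(1, 2), Rational(-1, 2)), 8) = Add(Rational(-1, 4), 8) = Rational(31, 4)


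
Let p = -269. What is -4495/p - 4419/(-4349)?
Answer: 20737466/1169881 ≈ 17.726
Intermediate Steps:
-4495/p - 4419/(-4349) = -4495/(-269) - 4419/(-4349) = -4495*(-1/269) - 4419*(-1/4349) = 4495/269 + 4419/4349 = 20737466/1169881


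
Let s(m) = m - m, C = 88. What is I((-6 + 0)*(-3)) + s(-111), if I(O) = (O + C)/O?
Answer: 53/9 ≈ 5.8889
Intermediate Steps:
s(m) = 0
I(O) = (88 + O)/O (I(O) = (O + 88)/O = (88 + O)/O)
I((-6 + 0)*(-3)) + s(-111) = (88 + (-6 + 0)*(-3))/(((-6 + 0)*(-3))) + 0 = (88 - 6*(-3))/((-6*(-3))) + 0 = (88 + 18)/18 + 0 = (1/18)*106 + 0 = 53/9 + 0 = 53/9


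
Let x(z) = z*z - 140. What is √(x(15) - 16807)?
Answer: 3*I*√1858 ≈ 129.31*I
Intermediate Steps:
x(z) = -140 + z² (x(z) = z² - 140 = -140 + z²)
√(x(15) - 16807) = √((-140 + 15²) - 16807) = √((-140 + 225) - 16807) = √(85 - 16807) = √(-16722) = 3*I*√1858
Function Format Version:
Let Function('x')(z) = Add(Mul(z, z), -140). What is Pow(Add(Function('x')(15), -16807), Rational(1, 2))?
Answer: Mul(3, I, Pow(1858, Rational(1, 2))) ≈ Mul(129.31, I)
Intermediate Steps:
Function('x')(z) = Add(-140, Pow(z, 2)) (Function('x')(z) = Add(Pow(z, 2), -140) = Add(-140, Pow(z, 2)))
Pow(Add(Function('x')(15), -16807), Rational(1, 2)) = Pow(Add(Add(-140, Pow(15, 2)), -16807), Rational(1, 2)) = Pow(Add(Add(-140, 225), -16807), Rational(1, 2)) = Pow(Add(85, -16807), Rational(1, 2)) = Pow(-16722, Rational(1, 2)) = Mul(3, I, Pow(1858, Rational(1, 2)))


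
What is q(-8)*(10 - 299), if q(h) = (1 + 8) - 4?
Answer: -1445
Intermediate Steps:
q(h) = 5 (q(h) = 9 - 4 = 5)
q(-8)*(10 - 299) = 5*(10 - 299) = 5*(-289) = -1445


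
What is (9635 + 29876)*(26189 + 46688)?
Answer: 2879443147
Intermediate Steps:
(9635 + 29876)*(26189 + 46688) = 39511*72877 = 2879443147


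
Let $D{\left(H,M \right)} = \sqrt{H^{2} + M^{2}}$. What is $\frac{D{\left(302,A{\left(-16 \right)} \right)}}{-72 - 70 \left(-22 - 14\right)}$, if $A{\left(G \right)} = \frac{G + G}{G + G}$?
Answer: $\frac{\sqrt{91205}}{2448} \approx 0.12337$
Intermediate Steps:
$A{\left(G \right)} = 1$ ($A{\left(G \right)} = \frac{2 G}{2 G} = 2 G \frac{1}{2 G} = 1$)
$\frac{D{\left(302,A{\left(-16 \right)} \right)}}{-72 - 70 \left(-22 - 14\right)} = \frac{\sqrt{302^{2} + 1^{2}}}{-72 - 70 \left(-22 - 14\right)} = \frac{\sqrt{91204 + 1}}{-72 - 70 \left(-22 - 14\right)} = \frac{\sqrt{91205}}{-72 - -2520} = \frac{\sqrt{91205}}{-72 + 2520} = \frac{\sqrt{91205}}{2448}$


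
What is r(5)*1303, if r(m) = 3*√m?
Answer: 3909*√5 ≈ 8740.8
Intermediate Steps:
r(5)*1303 = (3*√5)*1303 = 3909*√5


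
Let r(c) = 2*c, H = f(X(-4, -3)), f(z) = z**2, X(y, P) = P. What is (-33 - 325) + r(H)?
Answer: -340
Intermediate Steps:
H = 9 (H = (-3)**2 = 9)
(-33 - 325) + r(H) = (-33 - 325) + 2*9 = -358 + 18 = -340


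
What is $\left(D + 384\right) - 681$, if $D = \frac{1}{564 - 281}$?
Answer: $- \frac{84050}{283} \approx -297.0$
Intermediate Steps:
$D = \frac{1}{283} \approx 0.0035336$
$\left(D + 384\right) - 681 = \left(\frac{1}{283} + 384\right) - 681 = \frac{108673}{283} - 681 = - \frac{84050}{283}$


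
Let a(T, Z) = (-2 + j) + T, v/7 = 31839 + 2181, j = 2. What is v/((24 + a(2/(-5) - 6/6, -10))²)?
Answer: 5953500/12769 ≈ 466.25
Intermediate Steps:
v = 238140 (v = 7*(31839 + 2181) = 7*34020 = 238140)
a(T, Z) = T (a(T, Z) = (-2 + 2) + T = 0 + T = T)
v/((24 + a(2/(-5) - 6/6, -10))²) = 238140/((24 + (2/(-5) - 6/6))²) = 238140/((24 + (2*(-⅕) - 6*⅙))²) = 238140/((24 + (-⅖ - 1))²) = 238140/((24 - 7/5)²) = 238140/((113/5)²) = 238140/(12769/25) = 238140*(25/12769) = 5953500/12769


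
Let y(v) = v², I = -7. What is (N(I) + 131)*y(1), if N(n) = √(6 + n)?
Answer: 131 + I ≈ 131.0 + 1.0*I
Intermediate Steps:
(N(I) + 131)*y(1) = (√(6 - 7) + 131)*1² = (√(-1) + 131)*1 = (I + 131)*1 = (131 + I)*1 = 131 + I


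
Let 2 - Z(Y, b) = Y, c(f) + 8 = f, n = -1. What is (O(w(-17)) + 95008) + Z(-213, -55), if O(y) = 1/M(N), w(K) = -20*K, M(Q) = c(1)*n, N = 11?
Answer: 666562/7 ≈ 95223.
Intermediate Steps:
c(f) = -8 + f
M(Q) = 7 (M(Q) = (-8 + 1)*(-1) = -7*(-1) = 7)
Z(Y, b) = 2 - Y
O(y) = ⅐ (O(y) = 1/7 = ⅐)
(O(w(-17)) + 95008) + Z(-213, -55) = (⅐ + 95008) + (2 - 1*(-213)) = 665057/7 + (2 + 213) = 665057/7 + 215 = 666562/7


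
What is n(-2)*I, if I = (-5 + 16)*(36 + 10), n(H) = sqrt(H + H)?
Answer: 1012*I ≈ 1012.0*I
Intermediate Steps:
n(H) = sqrt(2)*sqrt(H) (n(H) = sqrt(2*H) = sqrt(2)*sqrt(H))
I = 506 (I = 11*46 = 506)
n(-2)*I = (sqrt(2)*sqrt(-2))*506 = (sqrt(2)*(I*sqrt(2)))*506 = (2*I)*506 = 1012*I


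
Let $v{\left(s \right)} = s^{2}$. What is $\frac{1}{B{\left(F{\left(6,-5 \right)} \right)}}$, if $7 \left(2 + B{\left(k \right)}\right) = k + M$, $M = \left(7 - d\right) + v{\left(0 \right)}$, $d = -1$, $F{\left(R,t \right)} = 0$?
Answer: $- \frac{7}{6} \approx -1.1667$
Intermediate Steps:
$M = 8$ ($M = \left(7 - -1\right) + 0^{2} = \left(7 + 1\right) + 0 = 8 + 0 = 8$)
$B{\left(k \right)} = - \frac{6}{7} + \frac{k}{7}$ ($B{\left(k \right)} = -2 + \frac{k + 8}{7} = -2 + \frac{8 + k}{7} = -2 + \left(\frac{8}{7} + \frac{k}{7}\right) = - \frac{6}{7} + \frac{k}{7}$)
$\frac{1}{B{\left(F{\left(6,-5 \right)} \right)}} = \frac{1}{- \frac{6}{7} + \frac{1}{7} \cdot 0} = \frac{1}{- \frac{6}{7} + 0} = \frac{1}{- \frac{6}{7}} = - \frac{7}{6}$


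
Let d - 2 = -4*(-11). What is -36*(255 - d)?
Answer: -7524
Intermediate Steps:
d = 46 (d = 2 - 4*(-11) = 2 + 44 = 46)
-36*(255 - d) = -36*(255 - 1*46) = -36*(255 - 46) = -36*209 = -7524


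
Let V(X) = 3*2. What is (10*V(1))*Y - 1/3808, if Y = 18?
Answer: 4112639/3808 ≈ 1080.0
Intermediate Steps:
V(X) = 6
(10*V(1))*Y - 1/3808 = (10*6)*18 - 1/3808 = 60*18 - 1*1/3808 = 1080 - 1/3808 = 4112639/3808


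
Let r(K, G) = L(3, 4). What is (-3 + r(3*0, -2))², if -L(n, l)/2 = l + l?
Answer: 361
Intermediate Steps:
L(n, l) = -4*l (L(n, l) = -2*(l + l) = -4*l)
r(K, G) = -16 (r(K, G) = -4*4 = -16)
(-3 + r(3*0, -2))² = (-3 - 16)² = (-19)² = 361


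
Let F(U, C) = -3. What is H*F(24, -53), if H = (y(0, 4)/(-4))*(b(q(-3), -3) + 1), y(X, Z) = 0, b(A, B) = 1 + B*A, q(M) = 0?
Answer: 0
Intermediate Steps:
b(A, B) = 1 + A*B
H = 0 (H = (0/(-4))*((1 + 0*(-3)) + 1) = (0*(-¼))*((1 + 0) + 1) = 0*(1 + 1) = 0*2 = 0)
H*F(24, -53) = 0*(-3) = 0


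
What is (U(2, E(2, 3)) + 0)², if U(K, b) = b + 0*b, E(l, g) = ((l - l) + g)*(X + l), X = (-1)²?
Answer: 81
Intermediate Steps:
X = 1
E(l, g) = g*(1 + l) (E(l, g) = ((l - l) + g)*(1 + l) = (0 + g)*(1 + l) = g*(1 + l))
U(K, b) = b (U(K, b) = b + 0 = b)
(U(2, E(2, 3)) + 0)² = (3*(1 + 2) + 0)² = (3*3 + 0)² = (9 + 0)² = 9² = 81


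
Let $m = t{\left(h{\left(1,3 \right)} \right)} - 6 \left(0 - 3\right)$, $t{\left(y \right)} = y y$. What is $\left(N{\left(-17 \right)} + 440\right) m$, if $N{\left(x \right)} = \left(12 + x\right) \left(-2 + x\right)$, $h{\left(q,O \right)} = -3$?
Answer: $14445$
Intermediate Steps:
$N{\left(x \right)} = \left(-2 + x\right) \left(12 + x\right)$
$t{\left(y \right)} = y^{2}$
$m = 27$ ($m = \left(-3\right)^{2} - 6 \left(0 - 3\right) = 9 - 6 \left(-3\right) = 9 - -18 = 9 + 18 = 27$)
$\left(N{\left(-17 \right)} + 440\right) m = \left(\left(-24 + \left(-17\right)^{2} + 10 \left(-17\right)\right) + 440\right) 27 = \left(\left(-24 + 289 - 170\right) + 440\right) 27 = \left(95 + 440\right) 27 = 535 \cdot 27 = 14445$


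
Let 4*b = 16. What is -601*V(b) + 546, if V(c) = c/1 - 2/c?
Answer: -3115/2 ≈ -1557.5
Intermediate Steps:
b = 4 (b = (¼)*16 = 4)
V(c) = c - 2/c (V(c) = c*1 - 2/c = c - 2/c)
-601*V(b) + 546 = -601*(4 - 2/4) + 546 = -601*(4 - 2*¼) + 546 = -601*(4 - ½) + 546 = -601*7/2 + 546 = -4207/2 + 546 = -3115/2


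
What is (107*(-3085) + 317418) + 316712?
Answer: 304035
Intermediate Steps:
(107*(-3085) + 317418) + 316712 = (-330095 + 317418) + 316712 = -12677 + 316712 = 304035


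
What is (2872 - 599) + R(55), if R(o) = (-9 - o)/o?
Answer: 124951/55 ≈ 2271.8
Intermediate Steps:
R(o) = (-9 - o)/o
(2872 - 599) + R(55) = (2872 - 599) + (-9 - 1*55)/55 = 2273 + (-9 - 55)/55 = 2273 + (1/55)*(-64) = 2273 - 64/55 = 124951/55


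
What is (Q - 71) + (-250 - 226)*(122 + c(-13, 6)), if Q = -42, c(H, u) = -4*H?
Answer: -82937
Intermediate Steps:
(Q - 71) + (-250 - 226)*(122 + c(-13, 6)) = (-42 - 71) + (-250 - 226)*(122 - 4*(-13)) = -113 - 476*(122 + 52) = -113 - 476*174 = -113 - 82824 = -82937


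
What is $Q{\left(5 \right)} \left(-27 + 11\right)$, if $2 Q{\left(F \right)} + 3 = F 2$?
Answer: $-56$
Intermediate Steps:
$Q{\left(F \right)} = - \frac{3}{2} + F$ ($Q{\left(F \right)} = - \frac{3}{2} + \frac{F 2}{2} = - \frac{3}{2} + \frac{2 F}{2} = - \frac{3}{2} + F$)
$Q{\left(5 \right)} \left(-27 + 11\right) = \left(- \frac{3}{2} + 5\right) \left(-27 + 11\right) = \frac{7}{2} \left(-16\right) = -56$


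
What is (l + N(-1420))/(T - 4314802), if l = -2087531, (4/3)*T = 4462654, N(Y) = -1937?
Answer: 4178936/1935623 ≈ 2.1590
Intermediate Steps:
T = 6693981/2 (T = (¾)*4462654 = 6693981/2 ≈ 3.3470e+6)
(l + N(-1420))/(T - 4314802) = (-2087531 - 1937)/(6693981/2 - 4314802) = -2089468/(-1935623/2) = -2089468*(-2/1935623) = 4178936/1935623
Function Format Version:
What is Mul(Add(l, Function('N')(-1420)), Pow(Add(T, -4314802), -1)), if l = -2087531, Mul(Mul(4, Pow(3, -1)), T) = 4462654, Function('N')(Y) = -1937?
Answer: Rational(4178936, 1935623) ≈ 2.1590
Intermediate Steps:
T = Rational(6693981, 2) (T = Mul(Rational(3, 4), 4462654) = Rational(6693981, 2) ≈ 3.3470e+6)
Mul(Add(l, Function('N')(-1420)), Pow(Add(T, -4314802), -1)) = Mul(Add(-2087531, -1937), Pow(Add(Rational(6693981, 2), -4314802), -1)) = Mul(-2089468, Pow(Rational(-1935623, 2), -1)) = Mul(-2089468, Rational(-2, 1935623)) = Rational(4178936, 1935623)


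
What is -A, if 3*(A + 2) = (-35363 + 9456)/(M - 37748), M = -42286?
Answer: 454297/240102 ≈ 1.8921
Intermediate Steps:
A = -454297/240102 (A = -2 + ((-35363 + 9456)/(-42286 - 37748))/3 = -2 + (-25907/(-80034))/3 = -2 + (-25907*(-1/80034))/3 = -2 + (1/3)*(25907/80034) = -2 + 25907/240102 = -454297/240102 ≈ -1.8921)
-A = -1*(-454297/240102) = 454297/240102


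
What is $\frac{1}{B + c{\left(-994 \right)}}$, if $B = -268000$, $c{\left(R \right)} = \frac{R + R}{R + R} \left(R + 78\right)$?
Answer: $- \frac{1}{268916} \approx -3.7186 \cdot 10^{-6}$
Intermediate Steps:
$c{\left(R \right)} = 78 + R$ ($c{\left(R \right)} = \frac{2 R}{2 R} \left(78 + R\right) = 2 R \frac{1}{2 R} \left(78 + R\right) = 1 \left(78 + R\right) = 78 + R$)
$\frac{1}{B + c{\left(-994 \right)}} = \frac{1}{-268000 + \left(78 - 994\right)} = \frac{1}{-268000 - 916} = \frac{1}{-268916} = - \frac{1}{268916}$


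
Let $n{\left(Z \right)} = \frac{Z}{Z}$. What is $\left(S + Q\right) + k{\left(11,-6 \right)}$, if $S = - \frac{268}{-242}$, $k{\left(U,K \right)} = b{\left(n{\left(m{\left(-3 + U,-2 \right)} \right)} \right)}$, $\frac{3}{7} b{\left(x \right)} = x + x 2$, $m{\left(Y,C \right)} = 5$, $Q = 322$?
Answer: $\frac{39943}{121} \approx 330.11$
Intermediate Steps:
$n{\left(Z \right)} = 1$
$b{\left(x \right)} = 7 x$ ($b{\left(x \right)} = \frac{7 \left(x + x 2\right)}{3} = \frac{7 \left(x + 2 x\right)}{3} = \frac{7 \cdot 3 x}{3} = 7 x$)
$k{\left(U,K \right)} = 7$ ($k{\left(U,K \right)} = 7 \cdot 1 = 7$)
$S = \frac{134}{121}$ ($S = \left(-268\right) \left(- \frac{1}{242}\right) = \frac{134}{121} \approx 1.1074$)
$\left(S + Q\right) + k{\left(11,-6 \right)} = \left(\frac{134}{121} + 322\right) + 7 = \frac{39096}{121} + 7 = \frac{39943}{121}$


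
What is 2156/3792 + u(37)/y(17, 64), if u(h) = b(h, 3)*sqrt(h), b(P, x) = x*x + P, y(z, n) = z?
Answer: 539/948 + 46*sqrt(37)/17 ≈ 17.028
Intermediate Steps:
b(P, x) = P + x**2 (b(P, x) = x**2 + P = P + x**2)
u(h) = sqrt(h)*(9 + h) (u(h) = (h + 3**2)*sqrt(h) = (h + 9)*sqrt(h) = (9 + h)*sqrt(h) = sqrt(h)*(9 + h))
2156/3792 + u(37)/y(17, 64) = 2156/3792 + (sqrt(37)*(9 + 37))/17 = 2156*(1/3792) + (sqrt(37)*46)*(1/17) = 539/948 + (46*sqrt(37))*(1/17) = 539/948 + 46*sqrt(37)/17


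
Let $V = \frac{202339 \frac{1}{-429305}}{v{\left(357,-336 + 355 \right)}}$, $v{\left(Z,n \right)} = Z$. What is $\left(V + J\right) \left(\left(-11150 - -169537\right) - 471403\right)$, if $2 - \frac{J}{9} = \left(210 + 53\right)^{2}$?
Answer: $\frac{29863599300089029904}{153261885} \approx 1.9485 \cdot 10^{11}$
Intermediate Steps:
$J = -622503$ ($J = 18 - 9 \left(210 + 53\right)^{2} = 18 - 9 \cdot 263^{2} = 18 - 622521 = -622503$)
$V = - \frac{202339}{153261885}$ ($V = \frac{202339 \frac{1}{-429305}}{357} = 202339 \left(- \frac{1}{429305}\right) \frac{1}{357} = \left(- \frac{202339}{429305}\right) \frac{1}{357} = - \frac{202339}{153261885} \approx -0.0013202$)
$\left(V + J\right) \left(\left(-11150 - -169537\right) - 471403\right) = \left(- \frac{202339}{153261885} - 622503\right) \left(\left(-11150 - -169537\right) - 471403\right) = - \frac{95405983400494 \left(\left(-11150 + 169537\right) - 471403\right)}{153261885} = - \frac{95405983400494 \left(158387 - 471403\right)}{153261885} = \left(- \frac{95405983400494}{153261885}\right) \left(-313016\right) = \frac{29863599300089029904}{153261885}$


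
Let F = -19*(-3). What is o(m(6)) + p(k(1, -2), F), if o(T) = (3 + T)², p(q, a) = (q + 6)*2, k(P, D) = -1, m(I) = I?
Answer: 91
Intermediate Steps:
F = 57
p(q, a) = 12 + 2*q (p(q, a) = (6 + q)*2 = 12 + 2*q)
o(m(6)) + p(k(1, -2), F) = (3 + 6)² + (12 + 2*(-1)) = 9² + (12 - 2) = 81 + 10 = 91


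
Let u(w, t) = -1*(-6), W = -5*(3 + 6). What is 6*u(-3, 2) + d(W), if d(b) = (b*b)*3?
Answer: 6111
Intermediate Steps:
W = -45 (W = -5*9 = -45)
u(w, t) = 6
d(b) = 3*b² (d(b) = b²*3 = 3*b²)
6*u(-3, 2) + d(W) = 6*6 + 3*(-45)² = 36 + 3*2025 = 36 + 6075 = 6111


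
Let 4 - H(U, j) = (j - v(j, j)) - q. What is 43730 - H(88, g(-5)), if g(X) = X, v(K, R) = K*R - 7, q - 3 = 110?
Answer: 43590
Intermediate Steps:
q = 113 (q = 3 + 110 = 113)
v(K, R) = -7 + K*R
H(U, j) = 110 + j² - j (H(U, j) = 4 - ((j - (-7 + j*j)) - 1*113) = 4 - ((j - (-7 + j²)) - 113) = 4 - ((j + (7 - j²)) - 113) = 4 - ((7 + j - j²) - 113) = 4 - (-106 + j - j²) = 4 + (106 + j² - j) = 110 + j² - j)
43730 - H(88, g(-5)) = 43730 - (110 + (-5)² - 1*(-5)) = 43730 - (110 + 25 + 5) = 43730 - 1*140 = 43730 - 140 = 43590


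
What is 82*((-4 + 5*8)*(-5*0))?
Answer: 0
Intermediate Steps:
82*((-4 + 5*8)*(-5*0)) = 82*((-4 + 40)*0) = 82*(36*0) = 82*0 = 0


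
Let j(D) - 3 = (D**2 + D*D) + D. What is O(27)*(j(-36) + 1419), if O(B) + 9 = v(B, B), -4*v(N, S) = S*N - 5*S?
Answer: -626535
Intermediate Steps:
j(D) = 3 + D + 2*D**2 (j(D) = 3 + ((D**2 + D*D) + D) = 3 + ((D**2 + D**2) + D) = 3 + (2*D**2 + D) = 3 + (D + 2*D**2) = 3 + D + 2*D**2)
v(N, S) = 5*S/4 - N*S/4 (v(N, S) = -(S*N - 5*S)/4 = -(N*S - 5*S)/4 = -(-5*S + N*S)/4 = 5*S/4 - N*S/4)
O(B) = -9 + B*(5 - B)/4
O(27)*(j(-36) + 1419) = (-9 - 1/4*27*(-5 + 27))*((3 - 36 + 2*(-36)**2) + 1419) = (-9 - 1/4*27*22)*((3 - 36 + 2*1296) + 1419) = (-9 - 297/2)*((3 - 36 + 2592) + 1419) = -315*(2559 + 1419)/2 = -315/2*3978 = -626535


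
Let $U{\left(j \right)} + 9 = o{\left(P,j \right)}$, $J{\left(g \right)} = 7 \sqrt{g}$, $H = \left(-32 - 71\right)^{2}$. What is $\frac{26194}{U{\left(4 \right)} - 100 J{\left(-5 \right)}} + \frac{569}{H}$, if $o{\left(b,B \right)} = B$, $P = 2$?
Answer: $\frac{398300 \sqrt{5} + 277889301 i}{53045 \left(- i + 140 \sqrt{5}\right)} \approx 0.00017711 + 16.735 i$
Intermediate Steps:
$H = 10609$ ($H = \left(-103\right)^{2} = 10609$)
$U{\left(j \right)} = -9 + j$
$\frac{26194}{U{\left(4 \right)} - 100 J{\left(-5 \right)}} + \frac{569}{H} = \frac{26194}{\left(-9 + 4\right) - 100 \cdot 7 \sqrt{-5}} + \frac{569}{10609} = \frac{26194}{-5 - 100 \cdot 7 i \sqrt{5}} + 569 \cdot \frac{1}{10609} = \frac{26194}{-5 - 100 \cdot 7 i \sqrt{5}} + \frac{569}{10609} = \frac{26194}{-5 - 700 i \sqrt{5}} + \frac{569}{10609} = \frac{569}{10609} + \frac{26194}{-5 - 700 i \sqrt{5}}$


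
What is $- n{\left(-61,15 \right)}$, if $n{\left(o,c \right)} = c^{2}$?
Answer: $-225$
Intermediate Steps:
$- n{\left(-61,15 \right)} = - 15^{2} = \left(-1\right) 225 = -225$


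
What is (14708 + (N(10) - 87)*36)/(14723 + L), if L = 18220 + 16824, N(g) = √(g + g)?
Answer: 11576/49767 + 24*√5/16589 ≈ 0.23584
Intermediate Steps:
N(g) = √2*√g (N(g) = √(2*g) = √2*√g)
L = 35044
(14708 + (N(10) - 87)*36)/(14723 + L) = (14708 + (√2*√10 - 87)*36)/(14723 + 35044) = (14708 + (2*√5 - 87)*36)/49767 = (14708 + (-87 + 2*√5)*36)*(1/49767) = (14708 + (-3132 + 72*√5))*(1/49767) = (11576 + 72*√5)*(1/49767) = 11576/49767 + 24*√5/16589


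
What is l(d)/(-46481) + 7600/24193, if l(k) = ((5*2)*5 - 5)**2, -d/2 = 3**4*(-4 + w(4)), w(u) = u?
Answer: 304264775/1124514833 ≈ 0.27057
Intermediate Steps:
d = 0 (d = -2*3**4*(-4 + 4) = -162*0 = -2*0 = 0)
l(k) = 2025 (l(k) = (10*5 - 5)**2 = (50 - 5)**2 = 45**2 = 2025)
l(d)/(-46481) + 7600/24193 = 2025/(-46481) + 7600/24193 = 2025*(-1/46481) + 7600*(1/24193) = -2025/46481 + 7600/24193 = 304264775/1124514833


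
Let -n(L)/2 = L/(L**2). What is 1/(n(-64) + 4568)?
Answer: 32/146177 ≈ 0.00021891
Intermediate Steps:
n(L) = -2/L (n(L) = -2*L/(L**2) = -2*L/L**2 = -2/L)
1/(n(-64) + 4568) = 1/(-2/(-64) + 4568) = 1/(-2*(-1/64) + 4568) = 1/(1/32 + 4568) = 1/(146177/32) = 32/146177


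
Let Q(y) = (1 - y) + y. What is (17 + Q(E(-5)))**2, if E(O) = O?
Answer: 324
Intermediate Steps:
Q(y) = 1
(17 + Q(E(-5)))**2 = (17 + 1)**2 = 18**2 = 324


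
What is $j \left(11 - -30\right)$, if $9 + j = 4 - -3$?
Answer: $-82$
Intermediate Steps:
$j = -2$ ($j = -9 + \left(4 - -3\right) = -9 + \left(4 + 3\right) = -9 + 7 = -2$)
$j \left(11 - -30\right) = - 2 \left(11 - -30\right) = - 2 \left(11 + 30\right) = \left(-2\right) 41 = -82$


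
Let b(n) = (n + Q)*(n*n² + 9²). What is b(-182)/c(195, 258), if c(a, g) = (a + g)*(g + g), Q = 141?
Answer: 247167967/233748 ≈ 1057.4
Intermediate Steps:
c(a, g) = 2*g*(a + g) (c(a, g) = (a + g)*(2*g) = 2*g*(a + g))
b(n) = (81 + n³)*(141 + n) (b(n) = (n + 141)*(n*n² + 9²) = (141 + n)*(n³ + 81) = (141 + n)*(81 + n³) = (81 + n³)*(141 + n))
b(-182)/c(195, 258) = (11421 + (-182)⁴ + 81*(-182) + 141*(-182)³)/((2*258*(195 + 258))) = (11421 + 1097199376 - 14742 + 141*(-6028568))/((2*258*453)) = (11421 + 1097199376 - 14742 - 850028088)/233748 = 247167967*(1/233748) = 247167967/233748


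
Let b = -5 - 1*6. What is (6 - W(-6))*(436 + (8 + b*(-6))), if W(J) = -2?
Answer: 4080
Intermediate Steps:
b = -11 (b = -5 - 6 = -11)
(6 - W(-6))*(436 + (8 + b*(-6))) = (6 - 1*(-2))*(436 + (8 - 11*(-6))) = (6 + 2)*(436 + (8 + 66)) = 8*(436 + 74) = 8*510 = 4080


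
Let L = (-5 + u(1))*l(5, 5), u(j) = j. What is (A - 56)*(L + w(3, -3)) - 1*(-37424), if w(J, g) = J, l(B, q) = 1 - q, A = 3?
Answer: 36417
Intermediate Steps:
L = 16 (L = (-5 + 1)*(1 - 1*5) = -4*(1 - 5) = -4*(-4) = 16)
(A - 56)*(L + w(3, -3)) - 1*(-37424) = (3 - 56)*(16 + 3) - 1*(-37424) = -53*19 + 37424 = -1007 + 37424 = 36417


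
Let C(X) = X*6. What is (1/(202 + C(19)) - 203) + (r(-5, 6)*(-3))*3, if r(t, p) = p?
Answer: -81211/316 ≈ -257.00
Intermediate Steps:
C(X) = 6*X
(1/(202 + C(19)) - 203) + (r(-5, 6)*(-3))*3 = (1/(202 + 6*19) - 203) + (6*(-3))*3 = (1/(202 + 114) - 203) - 18*3 = (1/316 - 203) - 54 = -64147/316 - 54 = -81211/316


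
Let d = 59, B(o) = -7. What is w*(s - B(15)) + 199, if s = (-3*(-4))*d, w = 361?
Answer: 258314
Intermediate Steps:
s = 708 (s = -3*(-4)*59 = 12*59 = 708)
w*(s - B(15)) + 199 = 361*(708 - 1*(-7)) + 199 = 361*(708 + 7) + 199 = 361*715 + 199 = 258115 + 199 = 258314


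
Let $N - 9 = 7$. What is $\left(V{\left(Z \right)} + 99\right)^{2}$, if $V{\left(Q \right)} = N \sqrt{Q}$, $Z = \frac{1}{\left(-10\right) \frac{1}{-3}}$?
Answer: $\frac{49389}{5} + \frac{1584 \sqrt{30}}{5} \approx 11613.0$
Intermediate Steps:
$N = 16$ ($N = 9 + 7 = 16$)
$Z = \frac{3}{10}$ ($Z = \frac{1}{\left(-10\right) \left(- \frac{1}{3}\right)} = \frac{1}{\frac{10}{3}} = \frac{3}{10} \approx 0.3$)
$V{\left(Q \right)} = 16 \sqrt{Q}$
$\left(V{\left(Z \right)} + 99\right)^{2} = \left(16 \sqrt{\frac{3}{10}} + 99\right)^{2} = \left(16 \frac{\sqrt{30}}{10} + 99\right)^{2} = \left(\frac{8 \sqrt{30}}{5} + 99\right)^{2} = \left(99 + \frac{8 \sqrt{30}}{5}\right)^{2}$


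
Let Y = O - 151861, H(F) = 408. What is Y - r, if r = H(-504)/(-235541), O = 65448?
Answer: -20353804025/235541 ≈ -86413.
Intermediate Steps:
Y = -86413 (Y = 65448 - 151861 = -86413)
r = -408/235541 (r = 408/(-235541) = 408*(-1/235541) = -408/235541 ≈ -0.0017322)
Y - r = -86413 - 1*(-408/235541) = -86413 + 408/235541 = -20353804025/235541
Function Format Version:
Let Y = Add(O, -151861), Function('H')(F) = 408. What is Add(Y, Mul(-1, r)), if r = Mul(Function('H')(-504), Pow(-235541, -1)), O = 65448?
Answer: Rational(-20353804025, 235541) ≈ -86413.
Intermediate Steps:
Y = -86413 (Y = Add(65448, -151861) = -86413)
r = Rational(-408, 235541) (r = Mul(408, Pow(-235541, -1)) = Mul(408, Rational(-1, 235541)) = Rational(-408, 235541) ≈ -0.0017322)
Add(Y, Mul(-1, r)) = Add(-86413, Mul(-1, Rational(-408, 235541))) = Add(-86413, Rational(408, 235541)) = Rational(-20353804025, 235541)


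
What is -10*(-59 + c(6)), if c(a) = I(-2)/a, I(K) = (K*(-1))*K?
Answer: 1790/3 ≈ 596.67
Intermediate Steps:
I(K) = -K² (I(K) = (-K)*K = -K²)
c(a) = -4/a (c(a) = (-1*(-2)²)/a = (-1*4)/a = -4/a)
-10*(-59 + c(6)) = -10*(-59 - 4/6) = -10*(-59 - 4*⅙) = -10*(-59 - ⅔) = -10*(-179/3) = 1790/3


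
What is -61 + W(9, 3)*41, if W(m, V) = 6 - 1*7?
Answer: -102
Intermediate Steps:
W(m, V) = -1 (W(m, V) = 6 - 7 = -1)
-61 + W(9, 3)*41 = -61 - 1*41 = -61 - 41 = -102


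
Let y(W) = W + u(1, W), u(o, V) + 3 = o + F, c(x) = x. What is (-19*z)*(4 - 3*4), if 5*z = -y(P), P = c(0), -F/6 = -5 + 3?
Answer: -304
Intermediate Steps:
F = 12 (F = -6*(-5 + 3) = -6*(-2) = 12)
P = 0
u(o, V) = 9 + o (u(o, V) = -3 + (o + 12) = -3 + (12 + o) = 9 + o)
y(W) = 10 + W (y(W) = W + (9 + 1) = W + 10 = 10 + W)
z = -2 (z = (-(10 + 0))/5 = (-1*10)/5 = (⅕)*(-10) = -2)
(-19*z)*(4 - 3*4) = (-19*(-2))*(4 - 3*4) = 38*(4 - 12) = 38*(-8) = -304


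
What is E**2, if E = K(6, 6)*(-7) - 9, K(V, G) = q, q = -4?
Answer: 361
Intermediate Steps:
K(V, G) = -4
E = 19 (E = -4*(-7) - 9 = 28 - 9 = 19)
E**2 = 19**2 = 361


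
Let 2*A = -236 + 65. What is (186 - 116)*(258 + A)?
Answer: 12075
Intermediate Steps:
A = -171/2 (A = (-236 + 65)/2 = (½)*(-171) = -171/2 ≈ -85.500)
(186 - 116)*(258 + A) = (186 - 116)*(258 - 171/2) = 70*(345/2) = 12075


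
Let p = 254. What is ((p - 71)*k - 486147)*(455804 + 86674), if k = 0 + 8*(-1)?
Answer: -264518240058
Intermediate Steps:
k = -8 (k = 0 - 8 = -8)
((p - 71)*k - 486147)*(455804 + 86674) = ((254 - 71)*(-8) - 486147)*(455804 + 86674) = (183*(-8) - 486147)*542478 = (-1464 - 486147)*542478 = -487611*542478 = -264518240058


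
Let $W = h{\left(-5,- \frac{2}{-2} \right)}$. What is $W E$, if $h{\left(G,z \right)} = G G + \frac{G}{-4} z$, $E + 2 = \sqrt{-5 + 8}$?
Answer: $- \frac{105}{2} + \frac{105 \sqrt{3}}{4} \approx -7.0337$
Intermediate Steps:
$E = -2 + \sqrt{3}$ ($E = -2 + \sqrt{-5 + 8} = -2 + \sqrt{3} \approx -0.26795$)
$h{\left(G,z \right)} = G^{2} - \frac{G z}{4}$ ($h{\left(G,z \right)} = G^{2} + G \left(- \frac{1}{4}\right) z = G^{2} + - \frac{G}{4} z = G^{2} - \frac{G z}{4}$)
$W = \frac{105}{4}$ ($W = \frac{1}{4} \left(-5\right) \left(- \frac{-2}{-2} + 4 \left(-5\right)\right) = \frac{1}{4} \left(-5\right) \left(- \frac{\left(-2\right) \left(-1\right)}{2} - 20\right) = \frac{1}{4} \left(-5\right) \left(\left(-1\right) 1 - 20\right) = \frac{1}{4} \left(-5\right) \left(-1 - 20\right) = \frac{1}{4} \left(-5\right) \left(-21\right) = \frac{105}{4} \approx 26.25$)
$W E = \frac{105 \left(-2 + \sqrt{3}\right)}{4} = - \frac{105}{2} + \frac{105 \sqrt{3}}{4}$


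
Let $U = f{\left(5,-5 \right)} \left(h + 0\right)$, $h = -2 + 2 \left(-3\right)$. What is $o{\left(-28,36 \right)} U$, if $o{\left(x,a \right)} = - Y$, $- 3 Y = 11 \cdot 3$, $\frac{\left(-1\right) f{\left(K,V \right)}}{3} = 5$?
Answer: $1320$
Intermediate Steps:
$f{\left(K,V \right)} = -15$ ($f{\left(K,V \right)} = \left(-3\right) 5 = -15$)
$Y = -11$ ($Y = - \frac{11 \cdot 3}{3} = \left(- \frac{1}{3}\right) 33 = -11$)
$h = -8$ ($h = -2 - 6 = -8$)
$o{\left(x,a \right)} = 11$ ($o{\left(x,a \right)} = \left(-1\right) \left(-11\right) = 11$)
$U = 120$ ($U = - 15 \left(-8 + 0\right) = \left(-15\right) \left(-8\right) = 120$)
$o{\left(-28,36 \right)} U = 11 \cdot 120 = 1320$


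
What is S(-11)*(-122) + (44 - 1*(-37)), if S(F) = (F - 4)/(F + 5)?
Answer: -224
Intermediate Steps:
S(F) = (-4 + F)/(5 + F)
S(-11)*(-122) + (44 - 1*(-37)) = ((-4 - 11)/(5 - 11))*(-122) + (44 - 1*(-37)) = (-15/(-6))*(-122) + (44 + 37) = -1/6*(-15)*(-122) + 81 = (5/2)*(-122) + 81 = -305 + 81 = -224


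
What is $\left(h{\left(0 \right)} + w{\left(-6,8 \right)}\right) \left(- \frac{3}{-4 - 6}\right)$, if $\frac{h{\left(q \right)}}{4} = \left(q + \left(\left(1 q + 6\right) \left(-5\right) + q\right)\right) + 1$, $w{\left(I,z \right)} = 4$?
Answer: $- \frac{168}{5} \approx -33.6$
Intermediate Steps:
$h{\left(q \right)} = -116 - 12 q$ ($h{\left(q \right)} = 4 \left(\left(q + \left(\left(1 q + 6\right) \left(-5\right) + q\right)\right) + 1\right) = 4 \left(\left(q + \left(\left(q + 6\right) \left(-5\right) + q\right)\right) + 1\right) = 4 \left(\left(q + \left(\left(6 + q\right) \left(-5\right) + q\right)\right) + 1\right) = 4 \left(\left(q - \left(30 + 4 q\right)\right) + 1\right) = 4 \left(\left(-30 - 3 q\right) + 1\right) = 4 \left(-29 - 3 q\right) = -116 - 12 q$)
$\left(h{\left(0 \right)} + w{\left(-6,8 \right)}\right) \left(- \frac{3}{-4 - 6}\right) = \left(\left(-116 - 0\right) + 4\right) \left(- \frac{3}{-4 - 6}\right) = \left(\left(-116 + 0\right) + 4\right) \left(- \frac{3}{-10}\right) = \left(-116 + 4\right) \left(\left(-3\right) \left(- \frac{1}{10}\right)\right) = \left(-112\right) \frac{3}{10} = - \frac{168}{5}$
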